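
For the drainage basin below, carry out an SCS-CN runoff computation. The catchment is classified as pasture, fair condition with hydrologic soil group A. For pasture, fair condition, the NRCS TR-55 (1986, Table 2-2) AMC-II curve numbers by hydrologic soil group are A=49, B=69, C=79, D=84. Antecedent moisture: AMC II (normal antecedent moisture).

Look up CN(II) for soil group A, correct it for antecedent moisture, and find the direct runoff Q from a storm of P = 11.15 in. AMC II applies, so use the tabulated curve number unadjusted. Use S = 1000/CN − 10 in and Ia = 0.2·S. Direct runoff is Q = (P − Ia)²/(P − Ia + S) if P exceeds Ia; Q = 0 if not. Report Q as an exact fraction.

NRCS table: pasture, fair condition, soil group A → CN(II) = 49
CN(II) = 49; AMC II needs no correction.
Max retention: S = 1000/49 − 10 = 510/49 in (≈ 10.408 in)
Initial abstraction Ia = S/5 = (510/49)/5 = 102/49 ≈ 2.082 in
P − Ia = 11.150 − 2.082 = 8887/980 ≈ 9.068 in (> 0, runoff occurs)
Q = (8887/980)²/((8887/980) + 510/49) = (78978769/960400)/(19087/980) = 78978769/18705260 in ≈ 4.222 in

Q = 78978769/18705260 in ≈ 4.222 in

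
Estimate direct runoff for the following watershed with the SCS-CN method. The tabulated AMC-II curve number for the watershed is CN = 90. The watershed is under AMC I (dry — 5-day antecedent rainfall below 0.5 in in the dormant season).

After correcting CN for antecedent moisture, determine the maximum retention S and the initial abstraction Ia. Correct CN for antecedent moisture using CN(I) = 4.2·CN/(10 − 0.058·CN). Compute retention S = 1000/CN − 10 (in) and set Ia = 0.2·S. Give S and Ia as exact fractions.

S = 500/189 in ≈ 2.646 in; Ia = 100/189 in ≈ 0.529 in

Dry (AMC I): CN(I) = 4.2·90/(10 − 0.058·90) = 378/(239/50) = 18900/239 ≈ 79.079
S = 1000/(18900/239) − 10 = 500/189 in ≈ 2.646 in
Initial abstraction Ia = S/5 = (500/189)/5 = 100/189 ≈ 0.529 in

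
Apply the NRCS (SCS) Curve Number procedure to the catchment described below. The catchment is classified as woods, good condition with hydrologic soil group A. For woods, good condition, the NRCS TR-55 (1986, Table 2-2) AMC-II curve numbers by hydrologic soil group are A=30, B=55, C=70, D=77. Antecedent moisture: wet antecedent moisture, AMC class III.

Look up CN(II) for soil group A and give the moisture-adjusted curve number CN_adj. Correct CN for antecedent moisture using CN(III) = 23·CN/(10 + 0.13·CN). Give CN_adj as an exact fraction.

NRCS table: woods, good condition, soil group A → CN(II) = 30
Adjust CN=30 to AMC III: 23·30/(10 + 0.13·30) → 690 ÷ (139/10) = 6900/139 ≈ 49.640

CN_adj = 6900/139 ≈ 49.640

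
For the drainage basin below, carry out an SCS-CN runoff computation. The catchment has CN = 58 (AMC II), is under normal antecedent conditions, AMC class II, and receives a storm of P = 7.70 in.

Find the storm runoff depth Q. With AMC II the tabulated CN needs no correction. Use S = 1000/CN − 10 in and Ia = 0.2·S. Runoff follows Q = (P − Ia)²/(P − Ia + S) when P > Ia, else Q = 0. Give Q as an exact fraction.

AMC II — tabulated CN = 58 applies directly.
S = 1000/58 − 10 = 210/29 in ≈ 7.241 in
Initial abstraction Ia = S/5 = (210/29)/5 = 42/29 ≈ 1.448 in
Excess rainfall: 7.700 − 1.448 = 6.252 in; P > Ia so Q > 0
Q: (1813/290)² ÷ (3913/290) = 469567/162110 in (≈ 2.897 in)

Q = 469567/162110 in ≈ 2.897 in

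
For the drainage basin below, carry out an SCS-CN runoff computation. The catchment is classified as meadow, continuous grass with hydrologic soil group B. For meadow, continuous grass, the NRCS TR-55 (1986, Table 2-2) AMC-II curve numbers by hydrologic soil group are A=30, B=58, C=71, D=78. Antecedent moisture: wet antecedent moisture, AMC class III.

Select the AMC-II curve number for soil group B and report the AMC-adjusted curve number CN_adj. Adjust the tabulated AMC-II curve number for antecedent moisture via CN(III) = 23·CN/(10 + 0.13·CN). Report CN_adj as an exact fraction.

CN_adj = 66700/877 ≈ 76.055

NRCS table: meadow, continuous grass, soil group B → CN(II) = 58
Wet (AMC III): CN(III) = 23·58/(10 + 0.13·58) = 1334/(877/50) = 66700/877 ≈ 76.055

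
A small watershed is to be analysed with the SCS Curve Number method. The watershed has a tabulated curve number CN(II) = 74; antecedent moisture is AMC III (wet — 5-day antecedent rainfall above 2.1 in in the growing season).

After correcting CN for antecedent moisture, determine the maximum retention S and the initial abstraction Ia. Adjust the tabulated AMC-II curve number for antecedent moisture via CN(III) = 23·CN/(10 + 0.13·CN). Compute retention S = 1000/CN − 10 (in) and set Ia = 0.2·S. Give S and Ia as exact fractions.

Wet (AMC III): CN(III) = 23·74/(10 + 0.13·74) = 1702/(981/50) = 85100/981 ≈ 86.748
S = 1000/(85100/981) − 10 = 1300/851 in ≈ 1.528 in
Initial abstraction Ia = S/5 = (1300/851)/5 = 260/851 ≈ 0.306 in

S = 1300/851 in ≈ 1.528 in; Ia = 260/851 in ≈ 0.306 in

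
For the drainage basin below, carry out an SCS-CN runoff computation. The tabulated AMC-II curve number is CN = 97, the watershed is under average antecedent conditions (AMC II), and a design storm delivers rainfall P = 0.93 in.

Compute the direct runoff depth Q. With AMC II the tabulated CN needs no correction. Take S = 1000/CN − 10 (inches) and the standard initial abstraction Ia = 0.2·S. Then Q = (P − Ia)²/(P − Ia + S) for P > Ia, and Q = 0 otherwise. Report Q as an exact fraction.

Q = 7879249/12309300 in ≈ 0.640 in

CN(II) = 97; AMC II needs no correction.
Retention S: 1000/CN − 10 with CN=97.000 → S = 30/97 ≈ 0.309 in
Ia = 0.2·(30/97) = 6/97 in ≈ 0.062 in
P − Ia = 0.930 − 0.062 = 8421/9700 ≈ 0.868 in (> 0, runoff occurs)
Q = (8421/9700)²/((8421/9700) + 30/97) = (70913241/94090000)/(11421/9700) = 7879249/12309300 in ≈ 0.640 in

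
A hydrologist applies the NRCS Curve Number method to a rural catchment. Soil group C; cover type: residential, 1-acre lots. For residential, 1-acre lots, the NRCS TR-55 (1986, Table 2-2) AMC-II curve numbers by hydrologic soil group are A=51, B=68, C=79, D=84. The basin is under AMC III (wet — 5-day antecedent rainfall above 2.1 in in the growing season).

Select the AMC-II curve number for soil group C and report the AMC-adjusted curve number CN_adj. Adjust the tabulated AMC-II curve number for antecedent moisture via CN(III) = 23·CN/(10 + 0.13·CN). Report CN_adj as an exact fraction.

CN_adj = 181700/2027 ≈ 89.640

NRCS table: residential, 1-acre lots, soil group C → CN(II) = 79
CN(III) from CN(II)=79: (23·79)/(10 + 0.13·79) = 181700/2027 ≈ 89.640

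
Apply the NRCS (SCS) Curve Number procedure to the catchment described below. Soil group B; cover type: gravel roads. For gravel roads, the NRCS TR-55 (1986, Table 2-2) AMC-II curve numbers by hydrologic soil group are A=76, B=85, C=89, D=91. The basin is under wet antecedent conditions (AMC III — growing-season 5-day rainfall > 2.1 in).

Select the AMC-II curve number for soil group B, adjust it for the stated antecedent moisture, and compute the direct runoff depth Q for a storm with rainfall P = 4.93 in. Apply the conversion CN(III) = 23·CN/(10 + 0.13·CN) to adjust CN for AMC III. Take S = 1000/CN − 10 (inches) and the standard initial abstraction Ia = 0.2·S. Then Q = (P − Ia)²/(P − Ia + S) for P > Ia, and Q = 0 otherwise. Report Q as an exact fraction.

NRCS table: gravel roads, soil group B → CN(II) = 85
Adjust CN=85 to AMC III: 23·85/(10 + 0.13·85) → 1955 ÷ (421/20) = 39100/421 ≈ 92.874
Max retention: S = 1000/(39100/421) − 10 = 300/391 in (≈ 0.767 in)
Ia = 0.2S: 0.2·0.767 = 0.153 in (exactly 60/391)
Since P=4.930 > Ia=0.153: effective rainfall P−Ia = 186763/39100 in
Runoff Q = (P−Ia)²/(P−Ia+S) = (4.777)²/(4.777+0.767) = 34880418169/8475433300 ≈ 4.115 in

Q = 34880418169/8475433300 in ≈ 4.115 in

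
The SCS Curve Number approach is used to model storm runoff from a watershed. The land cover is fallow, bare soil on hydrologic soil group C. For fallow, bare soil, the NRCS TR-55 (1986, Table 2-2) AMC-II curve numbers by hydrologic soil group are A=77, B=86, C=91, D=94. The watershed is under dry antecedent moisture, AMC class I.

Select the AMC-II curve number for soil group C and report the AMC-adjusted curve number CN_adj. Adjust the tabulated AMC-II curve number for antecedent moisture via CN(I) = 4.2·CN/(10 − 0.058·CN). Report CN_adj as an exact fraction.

NRCS table: fallow, bare soil, soil group C → CN(II) = 91
Adjust CN=91 to AMC I: 4.2·91/(10 − 0.058·91) → (1911/5) ÷ (2361/500) = 63700/787 ≈ 80.940

CN_adj = 63700/787 ≈ 80.940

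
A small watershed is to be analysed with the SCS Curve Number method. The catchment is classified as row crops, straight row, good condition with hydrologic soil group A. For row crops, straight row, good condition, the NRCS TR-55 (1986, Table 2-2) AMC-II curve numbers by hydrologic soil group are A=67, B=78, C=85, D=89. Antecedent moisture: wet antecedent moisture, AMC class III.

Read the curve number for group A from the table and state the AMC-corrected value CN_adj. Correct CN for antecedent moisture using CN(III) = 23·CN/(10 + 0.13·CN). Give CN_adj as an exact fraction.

NRCS table: row crops, straight row, good condition, soil group A → CN(II) = 67
Wet (AMC III): CN(III) = 23·67/(10 + 0.13·67) = 1541/(1871/100) = 154100/1871 ≈ 82.362

CN_adj = 154100/1871 ≈ 82.362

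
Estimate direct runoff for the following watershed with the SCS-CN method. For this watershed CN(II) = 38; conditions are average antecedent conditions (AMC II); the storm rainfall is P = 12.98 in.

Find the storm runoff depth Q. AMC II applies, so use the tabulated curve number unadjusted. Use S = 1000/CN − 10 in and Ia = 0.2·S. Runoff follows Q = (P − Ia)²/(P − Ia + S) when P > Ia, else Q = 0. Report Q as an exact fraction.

Average conditions: CN = 38 (no AMC adjustment).
Max retention: S = 1000/38 − 10 = 310/19 in (≈ 16.316 in)
Ia = 0.2·(310/19) = 62/19 in ≈ 3.263 in
Excess rainfall: 12.980 − 3.263 = 9.717 in; P > Ia so Q > 0
Runoff Q = (P−Ia)²/(P−Ia+S) = (9.717)²/(9.717+16.316) = 85211361/23494450 ≈ 3.627 in

Q = 85211361/23494450 in ≈ 3.627 in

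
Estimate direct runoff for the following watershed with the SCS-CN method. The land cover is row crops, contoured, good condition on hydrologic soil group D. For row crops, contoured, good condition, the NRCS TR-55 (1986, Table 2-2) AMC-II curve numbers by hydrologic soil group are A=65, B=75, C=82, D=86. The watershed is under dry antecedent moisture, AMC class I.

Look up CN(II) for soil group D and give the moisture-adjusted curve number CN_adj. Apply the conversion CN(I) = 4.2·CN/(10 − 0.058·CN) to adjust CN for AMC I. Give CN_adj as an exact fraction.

CN_adj = 12900/179 ≈ 72.067

NRCS table: row crops, contoured, good condition, soil group D → CN(II) = 86
Adjust CN=86 to AMC I: 4.2·86/(10 − 0.058·86) → (1806/5) ÷ (1253/250) = 12900/179 ≈ 72.067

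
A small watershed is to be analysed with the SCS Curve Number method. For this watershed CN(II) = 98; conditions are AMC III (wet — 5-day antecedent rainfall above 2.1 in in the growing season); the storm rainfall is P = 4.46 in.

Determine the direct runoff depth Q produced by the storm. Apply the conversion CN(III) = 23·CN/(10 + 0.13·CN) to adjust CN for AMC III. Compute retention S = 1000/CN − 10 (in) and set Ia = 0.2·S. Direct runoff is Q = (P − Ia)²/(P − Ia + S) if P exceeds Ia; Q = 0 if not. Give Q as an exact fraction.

Adjust CN=98 to AMC III: 23·98/(10 + 0.13·98) → 2254 ÷ (1137/50) = 112700/1137 ≈ 99.120
Max retention: S = 1000/(112700/1137) − 10 = 100/1127 in (≈ 0.089 in)
Ia = 0.2·(100/1127) = 20/1127 in ≈ 0.018 in
Since P=4.460 > Ia=0.018: effective rainfall P−Ia = 250321/56350 in
Runoff Q = (P−Ia)²/(P−Ia+S) = (4.442)²/(4.442+0.089) = 62660603041/14387338350 ≈ 4.355 in

Q = 62660603041/14387338350 in ≈ 4.355 in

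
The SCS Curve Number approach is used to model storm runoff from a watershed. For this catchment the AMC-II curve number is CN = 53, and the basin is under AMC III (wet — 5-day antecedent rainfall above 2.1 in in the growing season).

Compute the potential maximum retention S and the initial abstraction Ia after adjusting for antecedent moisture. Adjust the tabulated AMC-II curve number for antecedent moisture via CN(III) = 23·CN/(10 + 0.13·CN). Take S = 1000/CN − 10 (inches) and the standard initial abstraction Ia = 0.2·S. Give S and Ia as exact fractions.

Adjust CN=53 to AMC III: 23·53/(10 + 0.13·53) → 1219 ÷ (1689/100) = 121900/1689 ≈ 72.173
Retention S: 1000/CN − 10 with CN=72.173 → S = 4700/1219 ≈ 3.856 in
Ia = 0.2·(4700/1219) = 940/1219 in ≈ 0.771 in

S = 4700/1219 in ≈ 3.856 in; Ia = 940/1219 in ≈ 0.771 in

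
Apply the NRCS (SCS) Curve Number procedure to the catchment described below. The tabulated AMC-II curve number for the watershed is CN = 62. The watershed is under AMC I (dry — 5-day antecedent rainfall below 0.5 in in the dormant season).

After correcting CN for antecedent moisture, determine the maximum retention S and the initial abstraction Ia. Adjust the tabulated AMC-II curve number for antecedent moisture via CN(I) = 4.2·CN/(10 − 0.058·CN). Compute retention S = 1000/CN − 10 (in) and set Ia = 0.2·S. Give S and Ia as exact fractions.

S = 9500/651 in ≈ 14.593 in; Ia = 1900/651 in ≈ 2.919 in

Adjust CN=62 to AMC I: 4.2·62/(10 − 0.058·62) → (1302/5) ÷ (1601/250) = 65100/1601 ≈ 40.662
Retention S: 1000/CN − 10 with CN=40.662 → S = 9500/651 ≈ 14.593 in
Ia = 0.2S: 0.2·14.593 = 2.919 in (exactly 1900/651)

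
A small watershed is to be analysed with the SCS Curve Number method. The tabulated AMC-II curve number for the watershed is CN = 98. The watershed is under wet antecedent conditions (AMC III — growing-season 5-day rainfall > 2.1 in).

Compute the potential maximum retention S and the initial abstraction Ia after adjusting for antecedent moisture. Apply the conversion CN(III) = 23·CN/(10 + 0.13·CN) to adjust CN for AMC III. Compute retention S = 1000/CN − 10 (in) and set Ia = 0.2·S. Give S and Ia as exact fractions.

Wet (AMC III): CN(III) = 23·98/(10 + 0.13·98) = 2254/(1137/50) = 112700/1137 ≈ 99.120
S = 1000/(112700/1137) − 10 = 100/1127 in ≈ 0.089 in
Ia = 0.2·(100/1127) = 20/1127 in ≈ 0.018 in

S = 100/1127 in ≈ 0.089 in; Ia = 20/1127 in ≈ 0.018 in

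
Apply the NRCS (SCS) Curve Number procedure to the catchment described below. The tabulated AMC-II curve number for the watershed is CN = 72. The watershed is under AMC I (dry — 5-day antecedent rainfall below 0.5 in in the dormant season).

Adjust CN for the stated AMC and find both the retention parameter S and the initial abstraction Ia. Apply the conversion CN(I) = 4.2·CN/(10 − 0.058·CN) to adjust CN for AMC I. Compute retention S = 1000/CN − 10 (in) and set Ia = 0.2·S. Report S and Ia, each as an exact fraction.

S = 250/27 in ≈ 9.259 in; Ia = 50/27 in ≈ 1.852 in

Adjust CN=72 to AMC I: 4.2·72/(10 − 0.058·72) → (1512/5) ÷ (728/125) = 675/13 ≈ 51.923
Retention S: 1000/CN − 10 with CN=51.923 → S = 250/27 ≈ 9.259 in
Ia = 0.2·(250/27) = 50/27 in ≈ 1.852 in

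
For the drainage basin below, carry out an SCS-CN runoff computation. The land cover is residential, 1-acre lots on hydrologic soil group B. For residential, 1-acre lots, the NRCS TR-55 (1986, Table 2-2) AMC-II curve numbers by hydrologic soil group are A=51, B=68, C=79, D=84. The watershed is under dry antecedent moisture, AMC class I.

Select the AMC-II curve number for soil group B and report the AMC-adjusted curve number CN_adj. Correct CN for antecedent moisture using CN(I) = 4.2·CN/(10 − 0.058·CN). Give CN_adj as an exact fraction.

CN_adj = 35700/757 ≈ 47.160

NRCS table: residential, 1-acre lots, soil group B → CN(II) = 68
Dry (AMC I): CN(I) = 4.2·68/(10 − 0.058·68) = (1428/5)/(757/125) = 35700/757 ≈ 47.160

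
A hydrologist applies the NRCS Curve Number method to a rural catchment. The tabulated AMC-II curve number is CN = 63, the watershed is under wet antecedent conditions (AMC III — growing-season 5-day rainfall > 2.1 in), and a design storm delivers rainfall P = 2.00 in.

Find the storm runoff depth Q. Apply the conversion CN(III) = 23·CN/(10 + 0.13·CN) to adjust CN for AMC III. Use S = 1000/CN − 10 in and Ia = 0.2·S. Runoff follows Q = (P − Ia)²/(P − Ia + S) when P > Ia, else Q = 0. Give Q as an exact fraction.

Wet (AMC III): CN(III) = 23·63/(10 + 0.13·63) = 1449/(1819/100) = 144900/1819 ≈ 79.659
S = 1000/(144900/1819) − 10 = 3700/1449 in ≈ 2.553 in
Ia = 0.2·(3700/1449) = 740/1449 in ≈ 0.511 in
Excess rainfall: 2.000 − 0.511 = 1.489 in; P > Ia so Q > 0
Q: (2158/1449)² ÷ (5858/1449) = 2328482/4244121 in (≈ 0.549 in)

Q = 2328482/4244121 in ≈ 0.549 in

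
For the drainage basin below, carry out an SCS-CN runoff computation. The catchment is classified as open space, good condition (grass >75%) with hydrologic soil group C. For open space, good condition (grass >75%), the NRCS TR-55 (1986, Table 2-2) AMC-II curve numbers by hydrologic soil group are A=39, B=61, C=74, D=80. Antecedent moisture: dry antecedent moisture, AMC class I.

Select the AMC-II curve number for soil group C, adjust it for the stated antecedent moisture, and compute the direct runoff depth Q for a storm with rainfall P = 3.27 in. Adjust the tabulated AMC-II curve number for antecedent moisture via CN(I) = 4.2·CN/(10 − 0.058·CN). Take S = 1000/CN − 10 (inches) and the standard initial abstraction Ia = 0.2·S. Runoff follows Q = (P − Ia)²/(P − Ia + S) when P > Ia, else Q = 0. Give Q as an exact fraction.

Q = 15395598241/60145938300 in ≈ 0.256 in

NRCS table: open space, good condition (grass >75%), soil group C → CN(II) = 74
Dry (AMC I): CN(I) = 4.2·74/(10 − 0.058·74) = (1554/5)/(1427/250) = 77700/1427 ≈ 54.450
Retention S: 1000/CN − 10 with CN=54.450 → S = 6500/777 ≈ 8.366 in
Ia = 0.2S: 0.2·8.366 = 1.673 in (exactly 1300/777)
Since P=3.270 > Ia=1.673: effective rainfall P−Ia = 124079/77700 in
Q = (124079/77700)²/((124079/77700) + 6500/777) = (15395598241/6037290000)/(774079/77700) = 15395598241/60145938300 in ≈ 0.256 in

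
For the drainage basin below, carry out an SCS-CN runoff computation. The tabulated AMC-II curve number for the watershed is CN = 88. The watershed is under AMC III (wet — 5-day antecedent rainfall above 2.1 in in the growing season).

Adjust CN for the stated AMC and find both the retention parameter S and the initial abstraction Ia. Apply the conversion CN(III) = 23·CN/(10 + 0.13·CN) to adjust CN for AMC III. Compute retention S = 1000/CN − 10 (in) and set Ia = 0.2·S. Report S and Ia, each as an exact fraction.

S = 150/253 in ≈ 0.593 in; Ia = 30/253 in ≈ 0.119 in

Wet (AMC III): CN(III) = 23·88/(10 + 0.13·88) = 2024/(536/25) = 6325/67 ≈ 94.403
S = 1000/(6325/67) − 10 = 150/253 in ≈ 0.593 in
Ia = 0.2S: 0.2·0.593 = 0.119 in (exactly 30/253)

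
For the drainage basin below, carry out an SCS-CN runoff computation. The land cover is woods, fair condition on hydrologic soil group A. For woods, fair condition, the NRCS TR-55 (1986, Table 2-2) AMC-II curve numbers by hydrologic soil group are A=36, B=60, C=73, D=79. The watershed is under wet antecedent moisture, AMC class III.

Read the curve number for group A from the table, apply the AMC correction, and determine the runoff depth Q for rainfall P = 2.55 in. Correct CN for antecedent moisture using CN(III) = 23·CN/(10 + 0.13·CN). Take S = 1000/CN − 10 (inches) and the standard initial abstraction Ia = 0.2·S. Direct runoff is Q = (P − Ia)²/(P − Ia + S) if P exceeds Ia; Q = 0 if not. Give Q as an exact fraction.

Q = 17280649/149689980 in ≈ 0.115 in

NRCS table: woods, fair condition, soil group A → CN(II) = 36
Adjust CN=36 to AMC III: 23·36/(10 + 0.13·36) → 828 ÷ (367/25) = 20700/367 ≈ 56.403
Max retention: S = 1000/(20700/367) − 10 = 1600/207 in (≈ 7.729 in)
Ia = 0.2S: 0.2·7.729 = 1.546 in (exactly 320/207)
Excess rainfall: 2.550 − 1.546 = 1.004 in; P > Ia so Q > 0
Q: (4157/4140)² ÷ (36157/4140) = 17280649/149689980 in (≈ 0.115 in)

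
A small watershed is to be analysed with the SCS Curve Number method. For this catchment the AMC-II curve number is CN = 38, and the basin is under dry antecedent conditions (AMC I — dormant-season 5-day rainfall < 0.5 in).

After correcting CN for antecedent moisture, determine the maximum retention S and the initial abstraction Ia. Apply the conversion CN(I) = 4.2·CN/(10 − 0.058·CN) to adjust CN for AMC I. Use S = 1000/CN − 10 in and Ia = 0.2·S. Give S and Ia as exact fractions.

S = 15500/399 in ≈ 38.847 in; Ia = 3100/399 in ≈ 7.769 in

CN(I) from CN(II)=38: (4.2·38)/(10 − 0.058·38) = 39900/1949 ≈ 20.472
Max retention: S = 1000/(39900/1949) − 10 = 15500/399 in (≈ 38.847 in)
Initial abstraction Ia = S/5 = (15500/399)/5 = 3100/399 ≈ 7.769 in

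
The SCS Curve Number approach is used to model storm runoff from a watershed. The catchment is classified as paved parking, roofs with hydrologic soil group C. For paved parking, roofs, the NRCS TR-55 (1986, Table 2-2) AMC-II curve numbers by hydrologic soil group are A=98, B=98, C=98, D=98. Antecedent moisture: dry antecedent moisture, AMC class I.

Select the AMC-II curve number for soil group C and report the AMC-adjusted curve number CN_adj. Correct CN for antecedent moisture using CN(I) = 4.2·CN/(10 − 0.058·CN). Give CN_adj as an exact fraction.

CN_adj = 102900/1079 ≈ 95.366

NRCS table: paved parking, roofs, soil group C → CN(II) = 98
Adjust CN=98 to AMC I: 4.2·98/(10 − 0.058·98) → (2058/5) ÷ (1079/250) = 102900/1079 ≈ 95.366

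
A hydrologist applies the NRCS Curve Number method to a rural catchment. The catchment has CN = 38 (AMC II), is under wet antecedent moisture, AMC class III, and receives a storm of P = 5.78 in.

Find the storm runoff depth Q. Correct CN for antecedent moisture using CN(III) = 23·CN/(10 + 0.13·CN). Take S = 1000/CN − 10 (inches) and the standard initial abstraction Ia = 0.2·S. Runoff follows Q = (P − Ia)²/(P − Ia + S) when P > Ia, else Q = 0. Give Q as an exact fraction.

Q = 9080755849/5468902050 in ≈ 1.660 in

Wet (AMC III): CN(III) = 23·38/(10 + 0.13·38) = 874/(747/50) = 43700/747 ≈ 58.501
Max retention: S = 1000/(43700/747) − 10 = 3100/437 in (≈ 7.094 in)
Ia = 0.2S: 0.2·7.094 = 1.419 in (exactly 620/437)
Excess rainfall: 5.780 − 1.419 = 4.361 in; P > Ia so Q > 0
Q: (95293/21850)² ÷ (250293/21850) = 9080755849/5468902050 in (≈ 1.660 in)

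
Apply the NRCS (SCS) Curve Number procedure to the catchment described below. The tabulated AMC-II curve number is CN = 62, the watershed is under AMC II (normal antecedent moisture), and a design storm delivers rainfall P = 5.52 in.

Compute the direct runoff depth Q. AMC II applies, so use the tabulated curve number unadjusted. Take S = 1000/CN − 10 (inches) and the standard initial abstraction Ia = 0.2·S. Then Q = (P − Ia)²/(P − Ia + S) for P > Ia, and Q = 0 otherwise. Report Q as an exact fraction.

Q = 5537792/3130225 in ≈ 1.769 in

AMC II — tabulated CN = 62 applies directly.
S = 1000/62 − 10 = 190/31 in ≈ 6.129 in
Ia = 0.2·(190/31) = 38/31 in ≈ 1.226 in
Excess rainfall: 5.520 − 1.226 = 4.294 in; P > Ia so Q > 0
Q: (3328/775)² ÷ (8078/775) = 5537792/3130225 in (≈ 1.769 in)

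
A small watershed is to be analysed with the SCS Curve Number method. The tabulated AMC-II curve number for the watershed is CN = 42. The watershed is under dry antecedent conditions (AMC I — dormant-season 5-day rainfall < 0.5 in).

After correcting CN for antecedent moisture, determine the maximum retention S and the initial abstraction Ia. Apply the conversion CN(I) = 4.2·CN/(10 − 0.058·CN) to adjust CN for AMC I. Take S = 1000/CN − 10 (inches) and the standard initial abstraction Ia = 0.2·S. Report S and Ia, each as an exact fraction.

Dry (AMC I): CN(I) = 4.2·42/(10 − 0.058·42) = (882/5)/(1891/250) = 44100/1891 ≈ 23.321
Retention S: 1000/CN − 10 with CN=23.321 → S = 14500/441 ≈ 32.880 in
Initial abstraction Ia = S/5 = (14500/441)/5 = 2900/441 ≈ 6.576 in

S = 14500/441 in ≈ 32.880 in; Ia = 2900/441 in ≈ 6.576 in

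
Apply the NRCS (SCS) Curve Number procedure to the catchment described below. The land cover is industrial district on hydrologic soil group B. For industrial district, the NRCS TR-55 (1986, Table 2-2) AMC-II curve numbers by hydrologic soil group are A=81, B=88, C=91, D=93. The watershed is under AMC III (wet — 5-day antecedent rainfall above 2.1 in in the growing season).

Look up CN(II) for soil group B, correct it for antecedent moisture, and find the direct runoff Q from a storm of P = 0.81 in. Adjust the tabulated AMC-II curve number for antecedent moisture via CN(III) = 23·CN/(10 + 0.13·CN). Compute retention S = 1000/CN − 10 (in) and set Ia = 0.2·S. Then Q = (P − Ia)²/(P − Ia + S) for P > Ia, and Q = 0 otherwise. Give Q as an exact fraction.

Q = 102001683/274024300 in ≈ 0.372 in

NRCS table: industrial district, soil group B → CN(II) = 88
Adjust CN=88 to AMC III: 23·88/(10 + 0.13·88) → 2024 ÷ (536/25) = 6325/67 ≈ 94.403
Retention S: 1000/CN − 10 with CN=94.403 → S = 150/253 ≈ 0.593 in
Initial abstraction Ia = S/5 = (150/253)/5 = 30/253 ≈ 0.119 in
Since P=0.810 > Ia=0.119: effective rainfall P−Ia = 17493/25300 in
Runoff Q = (P−Ia)²/(P−Ia+S) = (0.691)²/(0.691+0.593) = 102001683/274024300 ≈ 0.372 in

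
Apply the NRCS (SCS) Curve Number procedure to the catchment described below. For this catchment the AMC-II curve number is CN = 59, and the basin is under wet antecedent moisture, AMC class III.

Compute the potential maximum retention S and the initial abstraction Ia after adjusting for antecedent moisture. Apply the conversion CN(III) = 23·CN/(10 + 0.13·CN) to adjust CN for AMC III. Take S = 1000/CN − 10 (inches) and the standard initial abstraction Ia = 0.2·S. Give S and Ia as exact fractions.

Wet (AMC III): CN(III) = 23·59/(10 + 0.13·59) = 1357/(1767/100) = 135700/1767 ≈ 76.797
S = 1000/(135700/1767) − 10 = 4100/1357 in ≈ 3.021 in
Ia = 0.2S: 0.2·3.021 = 0.604 in (exactly 820/1357)

S = 4100/1357 in ≈ 3.021 in; Ia = 820/1357 in ≈ 0.604 in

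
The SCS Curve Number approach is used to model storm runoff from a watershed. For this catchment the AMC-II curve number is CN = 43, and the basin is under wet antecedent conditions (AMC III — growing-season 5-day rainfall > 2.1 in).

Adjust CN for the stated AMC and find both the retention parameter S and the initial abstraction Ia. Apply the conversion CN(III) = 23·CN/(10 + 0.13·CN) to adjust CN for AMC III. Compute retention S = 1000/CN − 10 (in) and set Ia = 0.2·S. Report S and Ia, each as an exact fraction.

S = 5700/989 in ≈ 5.763 in; Ia = 1140/989 in ≈ 1.153 in

Wet (AMC III): CN(III) = 23·43/(10 + 0.13·43) = 989/(1559/100) = 98900/1559 ≈ 63.438
Max retention: S = 1000/(98900/1559) − 10 = 5700/989 in (≈ 5.763 in)
Ia = 0.2S: 0.2·5.763 = 1.153 in (exactly 1140/989)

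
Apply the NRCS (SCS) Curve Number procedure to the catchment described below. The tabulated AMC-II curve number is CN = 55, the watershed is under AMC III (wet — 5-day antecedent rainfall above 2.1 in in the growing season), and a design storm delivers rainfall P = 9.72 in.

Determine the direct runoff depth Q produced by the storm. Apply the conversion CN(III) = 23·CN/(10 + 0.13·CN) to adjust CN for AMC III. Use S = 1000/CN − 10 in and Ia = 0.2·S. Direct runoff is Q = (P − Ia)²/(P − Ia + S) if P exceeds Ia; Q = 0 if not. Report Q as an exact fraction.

Wet (AMC III): CN(III) = 23·55/(10 + 0.13·55) = 1265/(343/20) = 25300/343 ≈ 73.761
Retention S: 1000/CN − 10 with CN=73.761 → S = 900/253 ≈ 3.557 in
Initial abstraction Ia = S/5 = (900/253)/5 = 180/253 ≈ 0.711 in
P − Ia = 9.720 − 0.711 = 56979/6325 ≈ 9.009 in (> 0, runoff occurs)
Runoff Q = (P−Ia)²/(P−Ia+S) = (9.009)²/(9.009+3.557) = 360734049/55856075 ≈ 6.458 in

Q = 360734049/55856075 in ≈ 6.458 in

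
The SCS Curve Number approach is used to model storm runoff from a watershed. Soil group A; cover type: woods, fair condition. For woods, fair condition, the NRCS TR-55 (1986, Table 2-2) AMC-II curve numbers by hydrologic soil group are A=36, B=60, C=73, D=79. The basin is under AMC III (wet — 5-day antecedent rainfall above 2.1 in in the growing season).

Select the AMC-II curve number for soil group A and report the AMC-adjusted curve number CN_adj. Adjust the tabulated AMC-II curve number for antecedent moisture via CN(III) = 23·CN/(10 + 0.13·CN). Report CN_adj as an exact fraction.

CN_adj = 20700/367 ≈ 56.403

NRCS table: woods, fair condition, soil group A → CN(II) = 36
CN(III) from CN(II)=36: (23·36)/(10 + 0.13·36) = 20700/367 ≈ 56.403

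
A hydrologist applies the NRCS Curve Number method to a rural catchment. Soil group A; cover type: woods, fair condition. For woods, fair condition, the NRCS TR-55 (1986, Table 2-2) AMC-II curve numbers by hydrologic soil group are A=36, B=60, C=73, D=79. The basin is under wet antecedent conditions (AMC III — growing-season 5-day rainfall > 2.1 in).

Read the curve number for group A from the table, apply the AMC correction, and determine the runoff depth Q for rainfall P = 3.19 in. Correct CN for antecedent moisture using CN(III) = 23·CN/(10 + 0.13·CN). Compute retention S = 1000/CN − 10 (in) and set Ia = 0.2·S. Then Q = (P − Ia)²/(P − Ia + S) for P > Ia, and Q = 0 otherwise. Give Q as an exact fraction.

Q = 1158245089/4016483100 in ≈ 0.288 in

NRCS table: woods, fair condition, soil group A → CN(II) = 36
CN(III) from CN(II)=36: (23·36)/(10 + 0.13·36) = 20700/367 ≈ 56.403
Max retention: S = 1000/(20700/367) − 10 = 1600/207 in (≈ 7.729 in)
Ia = 0.2S: 0.2·7.729 = 1.546 in (exactly 320/207)
Excess rainfall: 3.190 − 1.546 = 1.644 in; P > Ia so Q > 0
Q: (34033/20700)² ÷ (194033/20700) = 1158245089/4016483100 in (≈ 0.288 in)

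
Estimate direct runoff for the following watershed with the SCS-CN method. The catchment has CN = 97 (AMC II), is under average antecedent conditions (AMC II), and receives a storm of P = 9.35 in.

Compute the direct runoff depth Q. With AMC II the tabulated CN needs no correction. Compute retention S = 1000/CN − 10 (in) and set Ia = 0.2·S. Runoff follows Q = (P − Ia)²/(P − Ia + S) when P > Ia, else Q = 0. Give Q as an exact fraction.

Q = 324684361/36120860 in ≈ 8.989 in

AMC II — tabulated CN = 97 applies directly.
Retention S: 1000/CN − 10 with CN=97.000 → S = 30/97 ≈ 0.309 in
Ia = 0.2·(30/97) = 6/97 in ≈ 0.062 in
P − Ia = 9.350 − 0.062 = 18019/1940 ≈ 9.288 in (> 0, runoff occurs)
Q = (18019/1940)²/((18019/1940) + 30/97) = (324684361/3763600)/(18619/1940) = 324684361/36120860 in ≈ 8.989 in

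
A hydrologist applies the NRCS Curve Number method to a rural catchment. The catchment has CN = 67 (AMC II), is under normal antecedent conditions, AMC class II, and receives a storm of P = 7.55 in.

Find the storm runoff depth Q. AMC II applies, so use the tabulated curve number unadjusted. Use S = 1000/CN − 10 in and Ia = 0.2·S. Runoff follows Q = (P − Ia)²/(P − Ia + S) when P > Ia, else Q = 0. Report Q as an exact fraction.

Q = 77387209/20631980 in ≈ 3.751 in

Average conditions: CN = 67 (no AMC adjustment).
Retention S: 1000/CN − 10 with CN=67.000 → S = 330/67 ≈ 4.925 in
Initial abstraction Ia = S/5 = (330/67)/5 = 66/67 ≈ 0.985 in
P − Ia = 7.550 − 0.985 = 8797/1340 ≈ 6.565 in (> 0, runoff occurs)
Runoff Q = (P−Ia)²/(P−Ia+S) = (6.565)²/(6.565+4.925) = 77387209/20631980 ≈ 3.751 in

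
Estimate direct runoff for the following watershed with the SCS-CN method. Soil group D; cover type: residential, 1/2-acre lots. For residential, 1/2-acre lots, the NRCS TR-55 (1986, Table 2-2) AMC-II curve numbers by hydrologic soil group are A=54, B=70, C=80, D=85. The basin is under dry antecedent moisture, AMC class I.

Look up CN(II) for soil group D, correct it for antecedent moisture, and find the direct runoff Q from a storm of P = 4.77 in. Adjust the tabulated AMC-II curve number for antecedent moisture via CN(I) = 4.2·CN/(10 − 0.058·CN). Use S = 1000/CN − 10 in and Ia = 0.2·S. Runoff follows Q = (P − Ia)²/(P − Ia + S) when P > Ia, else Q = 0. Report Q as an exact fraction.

Q = 2186778169/1151479700 in ≈ 1.899 in

NRCS table: residential, 1/2-acre lots, soil group D → CN(II) = 85
Adjust CN=85 to AMC I: 4.2·85/(10 − 0.058·85) → 357 ÷ (507/100) = 11900/169 ≈ 70.414
Max retention: S = 1000/(11900/169) − 10 = 500/119 in (≈ 4.202 in)
Ia = 0.2S: 0.2·4.202 = 0.840 in (exactly 100/119)
Excess rainfall: 4.770 − 0.840 = 3.930 in; P > Ia so Q > 0
Q = (46763/11900)²/((46763/11900) + 500/119) = (2186778169/141610000)/(96763/11900) = 2186778169/1151479700 in ≈ 1.899 in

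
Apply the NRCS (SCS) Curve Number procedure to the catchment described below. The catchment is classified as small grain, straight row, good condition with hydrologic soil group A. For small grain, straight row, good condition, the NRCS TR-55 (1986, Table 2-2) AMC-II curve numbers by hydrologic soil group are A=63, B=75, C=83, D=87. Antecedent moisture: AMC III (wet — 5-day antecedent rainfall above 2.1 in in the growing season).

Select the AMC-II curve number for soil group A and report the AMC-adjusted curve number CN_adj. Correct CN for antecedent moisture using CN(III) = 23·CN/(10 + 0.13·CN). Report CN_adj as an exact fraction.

CN_adj = 144900/1819 ≈ 79.659

NRCS table: small grain, straight row, good condition, soil group A → CN(II) = 63
Wet (AMC III): CN(III) = 23·63/(10 + 0.13·63) = 1449/(1819/100) = 144900/1819 ≈ 79.659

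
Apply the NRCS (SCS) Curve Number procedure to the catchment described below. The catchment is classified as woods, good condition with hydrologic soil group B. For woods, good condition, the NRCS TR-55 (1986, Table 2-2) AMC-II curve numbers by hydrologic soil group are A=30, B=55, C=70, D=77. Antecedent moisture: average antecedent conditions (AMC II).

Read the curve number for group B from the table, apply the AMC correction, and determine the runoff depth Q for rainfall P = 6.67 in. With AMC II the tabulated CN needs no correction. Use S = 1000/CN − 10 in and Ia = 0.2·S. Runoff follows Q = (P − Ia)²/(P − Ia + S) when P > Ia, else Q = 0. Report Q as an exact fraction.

NRCS table: woods, good condition, soil group B → CN(II) = 55
CN(II) = 55; AMC II needs no correction.
Retention S: 1000/CN − 10 with CN=55.000 → S = 90/11 ≈ 8.182 in
Ia = 0.2S: 0.2·8.182 = 1.636 in (exactly 18/11)
Since P=6.670 > Ia=1.636: effective rainfall P−Ia = 5537/1100 in
Q = (5537/1100)²/((5537/1100) + 90/11) = (30658369/1210000)/(14537/1100) = 30658369/15990700 in ≈ 1.917 in

Q = 30658369/15990700 in ≈ 1.917 in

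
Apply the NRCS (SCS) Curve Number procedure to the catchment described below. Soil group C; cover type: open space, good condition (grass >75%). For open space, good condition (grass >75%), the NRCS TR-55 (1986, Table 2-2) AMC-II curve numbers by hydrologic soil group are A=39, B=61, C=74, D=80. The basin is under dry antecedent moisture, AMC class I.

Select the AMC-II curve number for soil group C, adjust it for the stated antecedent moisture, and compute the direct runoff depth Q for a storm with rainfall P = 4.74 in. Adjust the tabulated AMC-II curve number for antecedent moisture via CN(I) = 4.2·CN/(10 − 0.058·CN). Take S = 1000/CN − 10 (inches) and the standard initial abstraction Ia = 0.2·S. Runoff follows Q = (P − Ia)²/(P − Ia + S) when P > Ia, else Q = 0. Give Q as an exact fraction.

Q = 14196484201/17255188650 in ≈ 0.823 in

NRCS table: open space, good condition (grass >75%), soil group C → CN(II) = 74
Dry (AMC I): CN(I) = 4.2·74/(10 − 0.058·74) = (1554/5)/(1427/250) = 77700/1427 ≈ 54.450
Retention S: 1000/CN − 10 with CN=54.450 → S = 6500/777 ≈ 8.366 in
Ia = 0.2·(6500/777) = 1300/777 in ≈ 1.673 in
Since P=4.740 > Ia=1.673: effective rainfall P−Ia = 119149/38850 in
Q: (119149/38850)² ÷ (444149/38850) = 14196484201/17255188650 in (≈ 0.823 in)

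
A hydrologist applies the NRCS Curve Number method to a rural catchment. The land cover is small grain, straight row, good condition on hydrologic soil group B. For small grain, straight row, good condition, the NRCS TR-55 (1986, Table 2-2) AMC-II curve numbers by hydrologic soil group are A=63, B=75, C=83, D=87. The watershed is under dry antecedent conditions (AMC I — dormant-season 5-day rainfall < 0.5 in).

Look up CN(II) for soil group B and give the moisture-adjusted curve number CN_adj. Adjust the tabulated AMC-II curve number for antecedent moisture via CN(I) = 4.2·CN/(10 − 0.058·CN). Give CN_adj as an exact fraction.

NRCS table: small grain, straight row, good condition, soil group B → CN(II) = 75
Adjust CN=75 to AMC I: 4.2·75/(10 − 0.058·75) → 315 ÷ (113/20) = 6300/113 ≈ 55.752

CN_adj = 6300/113 ≈ 55.752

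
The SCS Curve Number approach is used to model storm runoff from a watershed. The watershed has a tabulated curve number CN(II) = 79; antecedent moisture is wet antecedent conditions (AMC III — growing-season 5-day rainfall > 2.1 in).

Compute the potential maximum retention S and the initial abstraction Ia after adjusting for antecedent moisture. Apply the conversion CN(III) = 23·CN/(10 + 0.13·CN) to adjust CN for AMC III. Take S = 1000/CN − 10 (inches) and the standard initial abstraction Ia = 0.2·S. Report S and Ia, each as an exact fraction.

S = 2100/1817 in ≈ 1.156 in; Ia = 420/1817 in ≈ 0.231 in

Adjust CN=79 to AMC III: 23·79/(10 + 0.13·79) → 1817 ÷ (2027/100) = 181700/2027 ≈ 89.640
S = 1000/(181700/2027) − 10 = 2100/1817 in ≈ 1.156 in
Ia = 0.2·(2100/1817) = 420/1817 in ≈ 0.231 in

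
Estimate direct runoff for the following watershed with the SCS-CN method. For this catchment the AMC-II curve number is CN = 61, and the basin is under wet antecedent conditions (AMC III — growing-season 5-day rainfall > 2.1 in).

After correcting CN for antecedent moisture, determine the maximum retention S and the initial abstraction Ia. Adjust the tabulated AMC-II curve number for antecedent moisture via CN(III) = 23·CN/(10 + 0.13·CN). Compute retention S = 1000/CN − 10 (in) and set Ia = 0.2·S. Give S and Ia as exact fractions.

S = 3900/1403 in ≈ 2.780 in; Ia = 780/1403 in ≈ 0.556 in

CN(III) from CN(II)=61: (23·61)/(10 + 0.13·61) = 140300/1793 ≈ 78.249
S = 1000/(140300/1793) − 10 = 3900/1403 in ≈ 2.780 in
Ia = 0.2S: 0.2·2.780 = 0.556 in (exactly 780/1403)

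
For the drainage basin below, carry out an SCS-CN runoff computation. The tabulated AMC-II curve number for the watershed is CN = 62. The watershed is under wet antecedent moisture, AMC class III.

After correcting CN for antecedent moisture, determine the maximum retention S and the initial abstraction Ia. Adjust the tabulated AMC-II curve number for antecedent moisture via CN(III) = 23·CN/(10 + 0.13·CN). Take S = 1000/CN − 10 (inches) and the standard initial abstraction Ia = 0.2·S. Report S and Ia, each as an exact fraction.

S = 1900/713 in ≈ 2.665 in; Ia = 380/713 in ≈ 0.533 in

Adjust CN=62 to AMC III: 23·62/(10 + 0.13·62) → 1426 ÷ (903/50) = 71300/903 ≈ 78.959
Max retention: S = 1000/(71300/903) − 10 = 1900/713 in (≈ 2.665 in)
Ia = 0.2·(1900/713) = 380/713 in ≈ 0.533 in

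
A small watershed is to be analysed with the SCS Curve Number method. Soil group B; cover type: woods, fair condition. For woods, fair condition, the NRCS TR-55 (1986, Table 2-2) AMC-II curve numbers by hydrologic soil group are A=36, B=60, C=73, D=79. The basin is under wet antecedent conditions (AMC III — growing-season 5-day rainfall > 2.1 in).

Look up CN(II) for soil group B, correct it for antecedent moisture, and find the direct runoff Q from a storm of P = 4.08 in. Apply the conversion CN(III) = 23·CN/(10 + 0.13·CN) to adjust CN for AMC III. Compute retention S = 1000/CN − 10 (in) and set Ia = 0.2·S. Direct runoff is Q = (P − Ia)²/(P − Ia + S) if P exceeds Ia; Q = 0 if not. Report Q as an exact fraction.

NRCS table: woods, fair condition, soil group B → CN(II) = 60
Wet (AMC III): CN(III) = 23·60/(10 + 0.13·60) = 1380/(89/5) = 6900/89 ≈ 77.528
Retention S: 1000/CN − 10 with CN=77.528 → S = 200/69 ≈ 2.899 in
Ia = 0.2S: 0.2·2.899 = 0.580 in (exactly 40/69)
Excess rainfall: 4.080 − 0.580 = 3.500 in; P > Ia so Q > 0
Q: (6038/1725)² ÷ (11038/1725) = 18228722/9520275 in (≈ 1.915 in)

Q = 18228722/9520275 in ≈ 1.915 in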